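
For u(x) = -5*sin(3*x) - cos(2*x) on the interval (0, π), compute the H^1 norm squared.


||u||_{H^1(0,π)}^2 = 60 + 255*π/2

u'(x) = 2*sin(2*x) - 15*cos(3*x).
Expand u² and (u')² and integrate term by term on (0, π), using: for integers n ≥ 1, ∫_0^π sin²(nx) dx = ∫_0^π cos²(nx) dx = π/2; for n ≠ n', ∫_0^π sin(nx)sin(n'x) dx = ∫_0^π cos(nx)cos(n'x) dx = 0; and by product-to-sum, ∫_0^π sin(nx)cos(n'x) dx = ½∫_0^π [sin((n+n')x) + sin((n−n')x)] dx, which is 0 when n+n' is even and 2n/(n²−n'²) when n+n' is odd (it need not vanish on (0, π)).
  u² squared terms: (-1)²·∫cos(2x)² dx = 1·π/2 = π/2;  (-5)²·∫sin(3x)² dx = 25·π/2 = 25*π/2.
  u² cross terms: 2·(-1)·(-5)·∫cos(2x)·sin(3x) dx = 10·(6/5) = 12.
  So ∫_0^π u² dx = π/2 + 25*π/2 + 12 = 12 + 13*π.
  (u')² squared terms: (-15)²·∫cos(3x)² dx = 225·π/2 = 225*π/2;  (2)²·∫sin(2x)² dx = 4·π/2 = 2*π.
  (u')² cross terms: 2·(-15)·(2)·∫cos(3x)·sin(2x) dx = -60·(-4/5) = 48.
  So ∫_0^π (u')² dx = 225*π/2 + 2*π + 48 = 48 + 229*π/2.
||u||_{H^1}^2 = (12 + 13*π) + (48 + 229*π/2) = 60 + 255*π/2.


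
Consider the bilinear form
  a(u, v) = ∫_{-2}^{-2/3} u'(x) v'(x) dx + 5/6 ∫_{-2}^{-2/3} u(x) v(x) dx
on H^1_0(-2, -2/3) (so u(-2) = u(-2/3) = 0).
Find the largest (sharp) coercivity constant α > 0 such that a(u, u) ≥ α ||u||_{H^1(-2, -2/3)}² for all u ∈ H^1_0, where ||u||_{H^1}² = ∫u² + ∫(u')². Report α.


α = (40 + 27*π^2)/(3*(16 + 9*π^2))

Coercivity of a(·,·) on H^1_0(-2, -2/3) means a(u, u) ≥ α ||u||_{H^1}² for every u ∈ H^1_0.
The interval has length L = 4/3, and Poincaré/coercivity depend only on L. Here a(u, u) = ∫(u')² + (5/6)·∫u².
Here 0 < c = 5/6 < 1. The condition a(u,u) ≥ α||u||_{H^1}² reads (1−α)∫(u')² ≥ (α−c)∫u². Any admissible α is ≤ 1 (rapidly oscillating u have ∫u²/∫(u')² → 0), and α = 1 would force 0 ≥ (1−c)∫u², impossible since c < 1; so 1−α > 0. By the sharp Poincaré inequality on H^1_0 of an interval of length L, ∫(u')² ≥ (π/L)²∫u² with equality for the first sine mode sin(π(x−x₀)/L) (x₀ the left endpoint), so the inequality holds for all u iff (1−α)(π/L)² ≥ α − c, i.e. α ≤ ((π/L)² + c)/((π/L)² + 1) = (1 + c(L/π)²)/(1 + (L/π)²). With (π/L)² = 9*π^2/16 and c = 5/6, the largest admissible constant is α = ((π/L)² + c)/((π/L)² + 1).
Simplifying, α = (40 + 27*π^2)/(3*(16 + 9*π^2)).


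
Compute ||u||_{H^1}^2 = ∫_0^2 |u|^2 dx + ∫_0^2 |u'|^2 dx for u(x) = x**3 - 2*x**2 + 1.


||u||_{H^1}^2 = 506/105

The H^1 norm (squared) on an interval (0, L) is
  ||u||_{H^1}^2 = ∫_0^L u(x)^2 dx + ∫_0^L u'(x)^2 dx.
Compute u'(x) = 3*x**2 - 4*x.
Then u(x)^2 = x**6 - 4*x**5 + 4*x**4 + 2*x**3 - 4*x**2 + 1 and u'(x)^2 = 9*x**4 - 24*x**3 + 16*x**2.
Integrate each monomial from 0 to 2 using ∫_0^2 c·x^n dx = c·2^(n+1)/(n+1):
  ∫_0^2 u(x)^2 dx = ∫_0^2 (x^6 - 4*x^5 + 4*x^4 + 2*x^3 - 4*x^2 + 1) dx. Term by term:
    ∫_0^2 x^6 dx = 128/7;  ∫_0^2 -4*x^5 dx = -128/3;  ∫_0^2 4*x^4 dx = 128/5;
    ∫_0^2 2*x^3 dx = 8;  ∫_0^2 -4*x^2 dx = -32/3;  ∫_0^2 1 dx = 2.
  Sum: 128/7 − 128/3 + 128/5 + 8 − 32/3 + 2 = 58/105.
  ∫_0^2 u'(x)^2 dx = ∫_0^2 (9*x^4 - 24*x^3 + 16*x^2) dx. Term by term:
    ∫_0^2 9*x^4 dx = 288/5;  ∫_0^2 -24*x^3 dx = -96;  ∫_0^2 16*x^2 dx = 128/3.
  Sum: 288/5 − 96 + 128/3 = 64/15.
Adding: ||u||_{H^1}^2 = 58/105 + 64/15 = 506/105.


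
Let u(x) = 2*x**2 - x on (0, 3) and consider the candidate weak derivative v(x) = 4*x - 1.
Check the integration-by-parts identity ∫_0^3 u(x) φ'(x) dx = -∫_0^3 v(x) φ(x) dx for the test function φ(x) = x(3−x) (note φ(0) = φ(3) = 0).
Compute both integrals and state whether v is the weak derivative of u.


LHS = -45/2, RHS = -45/2. Yes, v = u' weakly.

u(x) = 2*x**2 - x, classical derivative u'(x) = 4*x - 1.
φ(x) = x(3−x), so φ'(x) = 3 - 2*x.
Note φ(0) = φ(3) = 0, so the boundary term u·φ vanishes.
LHS = ∫_0^3 u(x) φ'(x) dx = ∫_0^3 (-4*x^3 + 8*x^2 - 3*x) dx. Term by term:
  ∫_0^3 -4*x^3 dx = -81;  ∫_0^3 8*x^2 dx = 72;  ∫_0^3 -3*x dx = -27/2.
Sum: -81 + 72 − 27/2 = -45/2.
So LHS = -45/2.
∫_0^3 v(x) φ(x) dx = ∫_0^3 (-4*x^3 + 13*x^2 - 3*x) dx. Term by term:
  ∫_0^3 -4*x^3 dx = -81;  ∫_0^3 13*x^2 dx = 117;  ∫_0^3 -3*x dx = -27/2.
Sum: -81 + 117 − 27/2 = 45/2.
So RHS = -∫_0^3 v(x) φ(x) dx = -45/2.
LHS = RHS, so the identity holds for this test φ.
Moreover u is smooth here and v(x) = u'(x) = 4*x - 1 pointwise, so the identity holds for every test function. Hence v is the weak derivative of u.


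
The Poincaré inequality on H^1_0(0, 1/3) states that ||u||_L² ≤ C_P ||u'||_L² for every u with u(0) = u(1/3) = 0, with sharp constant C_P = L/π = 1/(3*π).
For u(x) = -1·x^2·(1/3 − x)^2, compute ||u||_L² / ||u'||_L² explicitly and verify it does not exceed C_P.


||u||_L² / ||u'||_L² = sqrt(3)/18 < C_P = 1/(3*π).

u(x) = -1·x^2·(1/3 − x)^2, so u'(x) = 2*x*(-18*x^2 + 9*x - 1)/9.
u(x) = -1·x^2·(1/3 − x)^2 vanishes at x = 0 and x = 1/3, so u ∈ H^1_0(0, 1/3). Differentiate via the product rule and integrate the resulting polynomials term by term.
  ∫_0^1/3 u² dx = ∫_0^1/3 (x^8 - 4*x^7/3 + 2*x^6/3 - 4*x^5/27 + x^4/81) dx. Term by term:
    ∫_0^1/3 x^8 dx = 1/177147;  ∫_0^1/3 -4*x^7/3 dx = -1/39366;  ∫_0^1/3 2*x^6/3 dx = 2/45927;
    ∫_0^1/3 -4*x^5/27 dx = -2/59049;  ∫_0^1/3 x^4/81 dx = 1/98415.
  Sum: 1/177147 − 1/39366 + 2/45927 − 2/59049 + 1/98415 = 1/12400290.
  ∫_0^1/3 (u')² dx = ∫_0^1/3 (16*x^6 - 16*x^5 + 52*x^4/9 - 8*x^3/9 + 4*x^2/81) dx. Term by term:
    ∫_0^1/3 16*x^6 dx = 16/15309;  ∫_0^1/3 -16*x^5 dx = -8/2187;  ∫_0^1/3 52*x^4/9 dx = 52/10935;
    ∫_0^1/3 -8*x^3/9 dx = -2/729;  ∫_0^1/3 4*x^2/81 dx = 4/6561.
  Sum: 16/15309 − 8/2187 + 52/10935 − 2/729 + 4/6561 = 2/229635.
∫_0^1/3 u² dx = 1/12400290, so ||u||_L² = sqrt(210)/51030.
∫_0^1/3 (u')² dx = 2/229635, so ||u'||_L² = sqrt(70)/2835.
Ratio ||u||_L² / ||u'||_L² = sqrt(3)/18.
Sharp Poincaré constant on H^1_0(0, 1/3) is C_P = L/π = 1/(3*π), achieved by sin(3*π·x).
A polynomial bump cannot attain the sharp Poincaré constant (only the first sine eigenfunction does), so the ratio is strictly less than C_P, consistent with ||u||_L² ≤ C_P ||u'||_L².


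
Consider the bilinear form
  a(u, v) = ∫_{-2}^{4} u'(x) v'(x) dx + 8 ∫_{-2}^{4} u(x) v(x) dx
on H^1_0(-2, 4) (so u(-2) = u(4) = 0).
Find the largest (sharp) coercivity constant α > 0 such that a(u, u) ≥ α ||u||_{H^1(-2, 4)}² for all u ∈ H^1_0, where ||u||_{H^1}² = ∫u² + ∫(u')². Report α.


α = 1

Coercivity of a(·,·) on H^1_0(-2, 4) means a(u, u) ≥ α ||u||_{H^1}² for every u ∈ H^1_0.
The interval has length L = 6, and Poincaré/coercivity depend only on L. Here a(u, u) = ∫(u')² + (8)·∫u².
Here c = 8 ≥ 1, so a(u,u) = ∫(u')² + c∫u² ≥ ∫(u')² + ∫u² = ||u||_{H^1}², i.e. α = 1 works. No larger α is possible: a(u,u) ≥ α||u||_{H^1}² means (1−α)∫(u')² ≥ (α−c)∫u², and for the modes u_n = sin(nπ(x−x₀)/L) (x₀ the left endpoint) one has ∫u_n²/∫(u_n')² = (L/(nπ))² → 0, so a(u_n,u_n)/||u_n||_{H^1}² → 1. Hence the optimal constant is α = 1.
Therefore α = 1.


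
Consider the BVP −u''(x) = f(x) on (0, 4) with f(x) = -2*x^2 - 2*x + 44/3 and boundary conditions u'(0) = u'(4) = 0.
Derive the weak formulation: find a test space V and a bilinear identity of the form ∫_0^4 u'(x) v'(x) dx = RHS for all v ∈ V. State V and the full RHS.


V = H^1(0, 4) (no boundary constraint on v; u is determined up to an additive constant); weak form: ∫_0^4 u'v' dx = ∫_0^4 (-2*x^2 - 2*x + 44/3) v dx for all v ∈ V.

Multiply both sides by a test function v and integrate from 0 to 4:
  ∫_0^4 −u''(x) v(x) dx = ∫_0^4 f(x) v(x) dx.
Integrate the LHS by parts once:
  ∫_0^4 −u'' v dx = −[u'(x) v(x)]_0^4 + ∫_0^4 u'(x) v'(x) dx.
Thus ∫_0^4 u'(x) v'(x) dx = ∫_0^4 f(x) v(x) dx + [u'(x) v(x)]_0^4.
Choose V so that boundary terms are either known or forced to vanish.
u has homogeneous Neumann: u'(0) = u'(4) = 0. So [u' v]_0^4 = 0·v(4) − 0·v(0) = 0 for any v; take V = H^1(0, 4).
Weak formulation: find u (satisfying any essential BC) such that ∫_0^4 u'(x) v'(x) dx = ∫_0^4 f v dx for all v ∈ V (homogeneous Neumann, so boundary terms vanish).
Substituting f(x) = -2*x^2 - 2*x + 44/3, the right-hand side is ∫_0^4 (-2*x^2 - 2*x + 44/3) v dx.
Compatibility check (pure Neumann): taking v ≡ 1 ∈ V gives 0 = ∫_0^4 f dx + (0) − (0), i.e. ∫_0^4 f dx must equal u'(0) − u'(4) = 0. Indeed ∫_0^4 (-2*x^2 - 2*x + 44/3) dx = 0, so the data are compatible. The solution is then unique only up to an additive constant (fix it e.g. by requiring ∫_0^4 u dx = 0).


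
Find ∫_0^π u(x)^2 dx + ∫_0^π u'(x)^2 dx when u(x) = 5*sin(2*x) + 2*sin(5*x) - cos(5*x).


||u||_{H^1(0,π)}^2 = 1040/21 + 255*π/2

u'(x) = 5*sin(5*x) + 10*cos(2*x) + 10*cos(5*x).
Expand u² and (u')² and integrate term by term on (0, π), using: for integers n ≥ 1, ∫_0^π sin²(nx) dx = ∫_0^π cos²(nx) dx = π/2; for n ≠ n', ∫_0^π sin(nx)sin(n'x) dx = ∫_0^π cos(nx)cos(n'x) dx = 0; and by product-to-sum, ∫_0^π sin(nx)cos(n'x) dx = ½∫_0^π [sin((n+n')x) + sin((n−n')x)] dx, which is 0 when n+n' is even and 2n/(n²−n'²) when n+n' is odd (it need not vanish on (0, π)).
  u² squared terms: (-1)²·∫cos(5x)² dx = 1·π/2 = π/2;  (2)²·∫sin(5x)² dx = 4·π/2 = 2*π;  (5)²·∫sin(2x)² dx = 25·π/2 = 25*π/2.
  u² cross terms: 2·(-1)·(2)·∫cos(5x)·sin(5x) dx = -4·(0) = 0;  2·(-1)·(5)·∫cos(5x)·sin(2x) dx = -10·(-4/21) = 40/21;  2·(2)·(5)·∫sin(5x)·sin(2x) dx = 20·(0) = 0.
  So ∫_0^π u² dx = π/2 + 2*π + 25*π/2 + 0 + 40/21 + 0 = 40/21 + 15*π.
  (u')² squared terms: (5)²·∫sin(5x)² dx = 25·π/2 = 25*π/2;  (10)²·∫cos(2x)² dx = 100·π/2 = 50*π;  (10)²·∫cos(5x)² dx = 100·π/2 = 50*π.
  (u')² cross terms: 2·(5)·(10)·∫sin(5x)·cos(2x) dx = 100·(10/21) = 1000/21;  2·(5)·(10)·∫sin(5x)·cos(5x) dx = 100·(0) = 0;  2·(10)·(10)·∫cos(2x)·cos(5x) dx = 200·(0) = 0.
  So ∫_0^π (u')² dx = 25*π/2 + 50*π + 50*π + 1000/21 + 0 + 0 = 1000/21 + 225*π/2.
||u||_{H^1}^2 = (40/21 + 15*π) + (1000/21 + 225*π/2) = 1040/21 + 255*π/2.


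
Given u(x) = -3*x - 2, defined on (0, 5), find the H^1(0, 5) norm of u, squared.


||u||_{H^1}^2 = 590

The H^1 norm (squared) on an interval (0, L) is
  ||u||_{H^1}^2 = ∫_0^L u(x)^2 dx + ∫_0^L u'(x)^2 dx.
Compute u'(x) = -3.
Then u(x)^2 = 9*x**2 + 12*x + 4 and u'(x)^2 = 9.
Integrate each monomial from 0 to 5 using ∫_0^5 c·x^n dx = c·5^(n+1)/(n+1):
  ∫_0^5 u(x)^2 dx = ∫_0^5 (9*x^2 + 12*x + 4) dx. Term by term:
    ∫_0^5 9*x^2 dx = 375;  ∫_0^5 12*x dx = 150;  ∫_0^5 4 dx = 20.
  Sum: 375 + 150 + 20 = 545.
  ∫_0^5 u'(x)^2 dx = ∫_0^5 (9) dx. Term by term:
    ∫_0^5 9 dx = 45.
Adding: ||u||_{H^1}^2 = 545 + 45 = 590.


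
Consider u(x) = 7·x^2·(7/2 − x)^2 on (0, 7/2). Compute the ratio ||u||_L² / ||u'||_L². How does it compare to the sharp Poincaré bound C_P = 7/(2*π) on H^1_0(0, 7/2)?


||u||_L² / ||u'||_L² = 7*sqrt(3)/12 < C_P = 7/(2*π).

u(x) = 7·x^2·(7/2 − x)^2, so u'(x) = 7*x*(2*x - 7)*(4*x - 7)/2.
u(x) = 7·x^2·(7/2 − x)^2 vanishes at x = 0 and x = 7/2, so u ∈ H^1_0(0, 7/2). Differentiate via the product rule and integrate the resulting polynomials term by term.
  ∫_0^7/2 u² dx = ∫_0^7/2 (49*x^8 - 686*x^7 + 7203*x^6/2 - 16807*x^5/2 + 117649*x^4/16) dx. Term by term:
    ∫_0^7/2 49*x^8 dx = 1977326743/4608;  ∫_0^7/2 -686*x^7 dx = -1977326743/1024;  ∫_0^7/2 7203*x^6/2 dx = 847425747/256;
    ∫_0^7/2 -16807*x^5/2 dx = -1977326743/768;  ∫_0^7/2 117649*x^4/16 dx = 1977326743/2560.
  Sum: 1977326743/4608 − 1977326743/1024 + 847425747/256 − 1977326743/768 + 1977326743/2560 = 282475249/46080.
  ∫_0^7/2 (u')² dx = ∫_0^7/2 (784*x^6 - 8232*x^5 + 31213*x^4 - 50421*x^3 + 117649*x^2/4) dx. Term by term:
    ∫_0^7/2 784*x^6 dx = 5764801/8;  ∫_0^7/2 -8232*x^5 dx = -40353607/16;  ∫_0^7/2 31213*x^4 dx = 524596891/160;
    ∫_0^7/2 -50421*x^3 dx = -121060821/64;  ∫_0^7/2 117649*x^2/4 dx = 40353607/96.
  Sum: 5764801/8 − 40353607/16 + 524596891/160 − 121060821/64 + 40353607/96 = 5764801/960.
∫_0^7/2 u² dx = 282475249/46080, so ||u||_L² = 16807*sqrt(5)/480.
∫_0^7/2 (u')² dx = 5764801/960, so ||u'||_L² = 2401*sqrt(15)/120.
Ratio ||u||_L² / ||u'||_L² = 7*sqrt(3)/12.
Sharp Poincaré constant on H^1_0(0, 7/2) is C_P = L/π = 7/(2*π), achieved by sin(2*π/7·x).
A polynomial bump cannot attain the sharp Poincaré constant (only the first sine eigenfunction does), so the ratio is strictly less than C_P, consistent with ||u||_L² ≤ C_P ||u'||_L².


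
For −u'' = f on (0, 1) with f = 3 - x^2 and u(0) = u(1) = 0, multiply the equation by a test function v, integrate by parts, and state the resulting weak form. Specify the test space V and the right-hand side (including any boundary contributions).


V = H^1_0(0, 1) (so v(0) = v(1) = 0); weak form: ∫_0^1 u'v' dx = ∫_0^1 (3 - x^2) v dx for all v ∈ V.

Multiply both sides by a test function v and integrate from 0 to 1:
  ∫_0^1 −u''(x) v(x) dx = ∫_0^1 f(x) v(x) dx.
Integrate the LHS by parts once:
  ∫_0^1 −u'' v dx = −[u'(x) v(x)]_0^1 + ∫_0^1 u'(x) v'(x) dx.
Thus ∫_0^1 u'(x) v'(x) dx = ∫_0^1 f(x) v(x) dx + [u'(x) v(x)]_0^1.
Choose V so that boundary terms are either known or forced to vanish.
u is Dirichlet: u(0) = u(1) = 0. Let V = H^1_0(0, 1); then v(0) = v(1) = 0, and [u' v]_0^1 = 0.
Weak formulation: find u (satisfying any essential BC) such that ∫_0^1 u'(x) v'(x) dx = ∫_0^1 f v dx for all v ∈ V.
Substituting f(x) = 3 - x^2, the right-hand side is ∫_0^1 (3 - x^2) v dx.


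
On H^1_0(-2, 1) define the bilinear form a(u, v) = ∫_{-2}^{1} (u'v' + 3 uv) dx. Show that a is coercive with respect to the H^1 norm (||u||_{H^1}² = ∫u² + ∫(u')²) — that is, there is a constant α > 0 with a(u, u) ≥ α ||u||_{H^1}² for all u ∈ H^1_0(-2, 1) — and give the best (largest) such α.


α = 1

Coercivity of a(·,·) on H^1_0(-2, 1) means a(u, u) ≥ α ||u||_{H^1}² for every u ∈ H^1_0.
The interval has length L = 3, and Poincaré/coercivity depend only on L. Here a(u, u) = ∫(u')² + (3)·∫u².
Here c = 3 ≥ 1, so a(u,u) = ∫(u')² + c∫u² ≥ ∫(u')² + ∫u² = ||u||_{H^1}², i.e. α = 1 works. No larger α is possible: a(u,u) ≥ α||u||_{H^1}² means (1−α)∫(u')² ≥ (α−c)∫u², and for the modes u_n = sin(nπ(x−x₀)/L) (x₀ the left endpoint) one has ∫u_n²/∫(u_n')² = (L/(nπ))² → 0, so a(u_n,u_n)/||u_n||_{H^1}² → 1. Hence the optimal constant is α = 1.
Therefore α = 1.


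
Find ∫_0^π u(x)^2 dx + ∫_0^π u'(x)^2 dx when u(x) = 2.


||u||_{H^1(0,π)}^2 = 4*π

u'(x) = 0.
Expand u² and (u')² and integrate term by term on (0, π), using: for integers n ≥ 1, ∫_0^π sin²(nx) dx = ∫_0^π cos²(nx) dx = π/2; for n ≠ n', ∫_0^π sin(nx)sin(n'x) dx = ∫_0^π cos(nx)cos(n'x) dx = 0; and by product-to-sum, ∫_0^π sin(nx)cos(n'x) dx = ½∫_0^π [sin((n+n')x) + sin((n−n')x)] dx, which is 0 when n+n' is even and 2n/(n²−n'²) when n+n' is odd (it need not vanish on (0, π)). For the constant mode: ∫_0^π 1 dx = π, ∫_0^π cos(nx) dx = 0, ∫_0^π sin(nx) dx = (1−(−1)^n)/n.
  u² squared terms: (2)²·∫1 dx = 4·π = 4*π.
  So ∫_0^π u² dx = 4*π.
  u' ≡ 0, so ∫_0^π (u')² dx = 0.
||u||_{H^1}^2 = (4*π) + (0) = 4*π.


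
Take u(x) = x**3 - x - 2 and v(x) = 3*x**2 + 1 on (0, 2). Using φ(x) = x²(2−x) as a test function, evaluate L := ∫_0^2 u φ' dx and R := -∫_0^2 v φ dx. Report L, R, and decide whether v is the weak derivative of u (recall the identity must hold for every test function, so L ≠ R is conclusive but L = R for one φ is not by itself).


LHS = -76/15, RHS = -116/15. No, v is not the weak derivative of u.

u(x) = x**3 - x - 2, classical derivative u'(x) = 3*x**2 - 1.
φ(x) = x²(2−x), so φ'(x) = x*(4 - 3*x).
Note φ(0) = φ(2) = 0, so the boundary term u·φ vanishes.
LHS = ∫_0^2 u(x) φ'(x) dx = ∫_0^2 (-3*x^5 + 4*x^4 + 3*x^3 + 2*x^2 - 8*x) dx. Term by term:
  ∫_0^2 -3*x^5 dx = -32;  ∫_0^2 4*x^4 dx = 128/5;  ∫_0^2 3*x^3 dx = 12;
  ∫_0^2 2*x^2 dx = 16/3;  ∫_0^2 -8*x dx = -16.
Sum: -32 + 128/5 + 12 + 16/3 − 16 = -76/15.
So LHS = -76/15.
∫_0^2 v(x) φ(x) dx = ∫_0^2 (-3*x^5 + 6*x^4 - x^3 + 2*x^2) dx. Term by term:
  ∫_0^2 -3*x^5 dx = -32;  ∫_0^2 6*x^4 dx = 192/5;  ∫_0^2 -x^3 dx = -4;
  ∫_0^2 2*x^2 dx = 16/3.
Sum: -32 + 192/5 − 4 + 16/3 = 116/15.
So RHS = -∫_0^2 v(x) φ(x) dx = -116/15.
LHS − RHS = 8/3 ≠ 0, so the identity fails.
(For a valid weak derivative the identity must hold for EVERY test function, in particular this one. The failure shows v is NOT the weak derivative of u.)
Correct weak derivative would be u'(x) = 3*x**2 - 1.


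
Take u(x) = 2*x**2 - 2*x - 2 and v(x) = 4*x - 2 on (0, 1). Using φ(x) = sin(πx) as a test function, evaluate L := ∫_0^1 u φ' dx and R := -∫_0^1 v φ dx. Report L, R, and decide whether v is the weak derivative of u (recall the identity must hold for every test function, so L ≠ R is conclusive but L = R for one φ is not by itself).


LHS = 0, RHS = 0. Yes, v = u' weakly.

u(x) = 2*x**2 - 2*x - 2, classical derivative u'(x) = 4*x - 2.
φ(x) = sin(πx), so φ'(x) = π*cos(π*x).
Note φ(0) = φ(1) = 0, so the boundary term u·φ vanishes.
LHS = ∫_0^1 u(x) φ'(x) dx = ∫_0^1 (2*π*x^2*cos(π*x) - 2*π*x*cos(π*x) - 2*π*cos(π*x)) dx. Term by term:
  ∫_0^1 -2*π*cos(π*x) dx = 0;  ∫_0^1 -2*π*x*cos(π*x) dx = 4/π;  ∫_0^1 2*π*x^2*cos(π*x) dx = -4/π.
Sum: 0 + 4/π − 4/π = 0.
So LHS = 0.
∫_0^1 v(x) φ(x) dx = ∫_0^1 (4*x*sin(π*x) - 2*sin(π*x)) dx. Term by term:
  ∫_0^1 -2*sin(π*x) dx = -4/π;  ∫_0^1 4*x*sin(π*x) dx = 4/π.
Sum: -4/π + 4/π = 0.
So RHS = -∫_0^1 v(x) φ(x) dx = 0.
LHS = RHS, so the identity holds for this test φ.
Moreover u is smooth here and v(x) = u'(x) = 4*x - 2 pointwise, so the identity holds for every test function. Hence v is the weak derivative of u.


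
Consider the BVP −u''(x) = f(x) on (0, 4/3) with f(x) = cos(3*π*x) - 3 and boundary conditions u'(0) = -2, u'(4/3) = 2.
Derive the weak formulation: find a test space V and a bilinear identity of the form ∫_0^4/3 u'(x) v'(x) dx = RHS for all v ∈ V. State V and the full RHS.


V = H^1(0, 4/3) (v unrestricted at boundary; u is determined up to an additive constant); weak form: ∫_0^4/3 u'v' dx = ∫_0^4/3 (cos(3*π*x) - 3) v dx + 2·v(4/3) + 2·v(0) for all v ∈ V.

Multiply both sides by a test function v and integrate from 0 to 4/3:
  ∫_0^4/3 −u''(x) v(x) dx = ∫_0^4/3 f(x) v(x) dx.
Integrate the LHS by parts once:
  ∫_0^4/3 −u'' v dx = −[u'(x) v(x)]_0^4/3 + ∫_0^4/3 u'(x) v'(x) dx.
Thus ∫_0^4/3 u'(x) v'(x) dx = ∫_0^4/3 f(x) v(x) dx + [u'(x) v(x)]_0^4/3.
Choose V so that boundary terms are either known or forced to vanish.
u has inhomogeneous Neumann u'(0) = -2, u'(4/3) = 2. [u' v]_0^4/3 = (2)·v(4/3) − (-2)·v(0) = 2·v(4/3) + 2·v(0). Take V = H^1(0, 4/3); boundary term becomes part of RHS.
Weak formulation: find u (satisfying any essential BC) such that ∫_0^4/3 u'(x) v'(x) dx = ∫_0^4/3 f v dx + 2·v(4/3) + 2·v(0) for all v ∈ V (Neumann data are natural BCs: they enter the RHS as boundary terms).
Substituting f(x) = cos(3*π*x) - 3, the right-hand side is ∫_0^4/3 (cos(3*π*x) - 3) v dx + 2·v(4/3) + 2·v(0).
Compatibility check (pure Neumann): taking v ≡ 1 ∈ V gives 0 = ∫_0^4/3 f dx + (2) − (-2), i.e. ∫_0^4/3 f dx must equal u'(0) − u'(4/3) = -4. Indeed ∫_0^4/3 (cos(3*π*x) - 3) dx = -4, so the data are compatible. The solution is then unique only up to an additive constant (fix it e.g. by requiring ∫_0^4/3 u dx = 0).


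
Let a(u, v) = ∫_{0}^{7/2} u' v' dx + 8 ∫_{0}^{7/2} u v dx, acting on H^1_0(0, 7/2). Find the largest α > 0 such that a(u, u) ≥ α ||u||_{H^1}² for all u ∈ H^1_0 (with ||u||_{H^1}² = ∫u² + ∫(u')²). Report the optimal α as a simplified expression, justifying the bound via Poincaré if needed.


α = 1

Coercivity of a(·,·) on H^1_0(0, 7/2) means a(u, u) ≥ α ||u||_{H^1}² for every u ∈ H^1_0.
The interval has length L = 7/2, and Poincaré/coercivity depend only on L. Here a(u, u) = ∫(u')² + (8)·∫u².
Here c = 8 ≥ 1, so a(u,u) = ∫(u')² + c∫u² ≥ ∫(u')² + ∫u² = ||u||_{H^1}², i.e. α = 1 works. No larger α is possible: a(u,u) ≥ α||u||_{H^1}² means (1−α)∫(u')² ≥ (α−c)∫u², and for the modes u_n = sin(nπ(x−x₀)/L) (x₀ the left endpoint) one has ∫u_n²/∫(u_n')² = (L/(nπ))² → 0, so a(u_n,u_n)/||u_n||_{H^1}² → 1. Hence the optimal constant is α = 1.
Therefore α = 1.


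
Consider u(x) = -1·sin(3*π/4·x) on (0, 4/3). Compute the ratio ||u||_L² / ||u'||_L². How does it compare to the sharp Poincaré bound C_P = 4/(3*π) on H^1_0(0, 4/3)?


||u||_L² / ||u'||_L² = 4/(3*π) = C_P.

u(x) = -1·sin(3*π/4·x), so u'(x) = -3*π*cos(3*π*x/4)/4.
Writing u(x) = A·sin(kπx/L) with A = -1 and k = 1, use ∫_0^L sin²(kπx/L) dx = L/2 and ∫_0^L cos²(kπx/L) dx = L/2.
u² = 1·sin²(3*π/4·x) and (u')² = 9*π^2/16·cos²(3*π/4·x), and each of sin², cos² integrates to L/2 = 2/3 over (0, 4/3).
∫_0^4/3 u² dx = 2/3, so ||u||_L² = sqrt(6)/3.
∫_0^4/3 (u')² dx = 3*π^2/8, so ||u'||_L² = sqrt(6)*π/4.
Ratio ||u||_L² / ||u'||_L² = 4/(3*π).
Sharp Poincaré constant on H^1_0(0, 4/3) is C_P = L/π = 4/(3*π), achieved by sin(3*π/4·x).
This is the k = 1 eigenfunction (up to amplitude), so the ratio equals the sharp Poincaré constant exactly.


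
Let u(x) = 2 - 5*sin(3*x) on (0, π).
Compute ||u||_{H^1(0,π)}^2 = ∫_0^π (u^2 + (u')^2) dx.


||u||_{H^1(0,π)}^2 = -40/3 + 129*π

u'(x) = -15*cos(3*x).
Expand u² and (u')² and integrate term by term on (0, π), using: for integers n ≥ 1, ∫_0^π sin²(nx) dx = ∫_0^π cos²(nx) dx = π/2; for n ≠ n', ∫_0^π sin(nx)sin(n'x) dx = ∫_0^π cos(nx)cos(n'x) dx = 0; and by product-to-sum, ∫_0^π sin(nx)cos(n'x) dx = ½∫_0^π [sin((n+n')x) + sin((n−n')x)] dx, which is 0 when n+n' is even and 2n/(n²−n'²) when n+n' is odd (it need not vanish on (0, π)). For the constant mode: ∫_0^π 1 dx = π, ∫_0^π cos(nx) dx = 0, ∫_0^π sin(nx) dx = (1−(−1)^n)/n.
  u² squared terms: (2)²·∫1 dx = 4·π = 4*π;  (-5)²·∫sin(3x)² dx = 25·π/2 = 25*π/2.
  u² cross terms: 2·(2)·(-5)·∫1·sin(3x) dx = -20·(2/3) = -40/3.
  So ∫_0^π u² dx = 4*π + 25*π/2 − 40/3 = -40/3 + 33*π/2.
  (u')² squared terms: (-15)²·∫cos(3x)² dx = 225·π/2 = 225*π/2.
  So ∫_0^π (u')² dx = 225*π/2.
||u||_{H^1}^2 = (-40/3 + 33*π/2) + (225*π/2) = -40/3 + 129*π.


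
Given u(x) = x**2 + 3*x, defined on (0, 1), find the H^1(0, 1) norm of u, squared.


||u||_{H^1}^2 = 631/30

The H^1 norm (squared) on an interval (0, L) is
  ||u||_{H^1}^2 = ∫_0^L u(x)^2 dx + ∫_0^L u'(x)^2 dx.
Compute u'(x) = 2*x + 3.
Then u(x)^2 = x**4 + 6*x**3 + 9*x**2 and u'(x)^2 = 4*x**2 + 12*x + 9.
Integrate each monomial from 0 to 1 using ∫_0^1 c·x^n dx = c·1^(n+1)/(n+1):
  ∫_0^1 u(x)^2 dx = ∫_0^1 (x^4 + 6*x^3 + 9*x^2) dx. Term by term:
    ∫_0^1 x^4 dx = 1/5;  ∫_0^1 6*x^3 dx = 3/2;  ∫_0^1 9*x^2 dx = 3.
  Sum: 1/5 + 3/2 + 3 = 47/10.
  ∫_0^1 u'(x)^2 dx = ∫_0^1 (4*x^2 + 12*x + 9) dx. Term by term:
    ∫_0^1 4*x^2 dx = 4/3;  ∫_0^1 12*x dx = 6;  ∫_0^1 9 dx = 9.
  Sum: 4/3 + 6 + 9 = 49/3.
Adding: ||u||_{H^1}^2 = 47/10 + 49/3 = 631/30.


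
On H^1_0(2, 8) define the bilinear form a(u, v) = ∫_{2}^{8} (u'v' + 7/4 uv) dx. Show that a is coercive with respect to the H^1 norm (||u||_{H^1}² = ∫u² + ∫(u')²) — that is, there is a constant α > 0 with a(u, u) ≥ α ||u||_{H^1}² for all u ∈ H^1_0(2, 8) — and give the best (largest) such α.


α = 1

Coercivity of a(·,·) on H^1_0(2, 8) means a(u, u) ≥ α ||u||_{H^1}² for every u ∈ H^1_0.
The interval has length L = 6, and Poincaré/coercivity depend only on L. Here a(u, u) = ∫(u')² + (7/4)·∫u².
Here c = 7/4 ≥ 1, so a(u,u) = ∫(u')² + c∫u² ≥ ∫(u')² + ∫u² = ||u||_{H^1}², i.e. α = 1 works. No larger α is possible: a(u,u) ≥ α||u||_{H^1}² means (1−α)∫(u')² ≥ (α−c)∫u², and for the modes u_n = sin(nπ(x−x₀)/L) (x₀ the left endpoint) one has ∫u_n²/∫(u_n')² = (L/(nπ))² → 0, so a(u_n,u_n)/||u_n||_{H^1}² → 1. Hence the optimal constant is α = 1.
Therefore α = 1.


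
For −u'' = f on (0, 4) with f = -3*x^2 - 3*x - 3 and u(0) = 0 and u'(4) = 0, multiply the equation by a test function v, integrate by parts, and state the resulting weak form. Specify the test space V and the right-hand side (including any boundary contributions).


V = {v ∈ H^1(0, 4) : v(0) = 0} (test functions vanish at x = 0 where u is specified); weak form: ∫_0^4 u'v' dx = ∫_0^4 (-3*x^2 - 3*x - 3) v dx for all v ∈ V.

Multiply both sides by a test function v and integrate from 0 to 4:
  ∫_0^4 −u''(x) v(x) dx = ∫_0^4 f(x) v(x) dx.
Integrate the LHS by parts once:
  ∫_0^4 −u'' v dx = −[u'(x) v(x)]_0^4 + ∫_0^4 u'(x) v'(x) dx.
Thus ∫_0^4 u'(x) v'(x) dx = ∫_0^4 f(x) v(x) dx + [u'(x) v(x)]_0^4.
Choose V so that boundary terms are either known or forced to vanish.
Mixed BC: u(0) = 0 (Dirichlet) and u'(4) = 0 (Neumann). Define V = {v ∈ H^1(0, 4) : v(0) = 0}. Then [u' v]_0^4 = u'(4)·v(4) − u'(0)·0 = 0.
Weak formulation: find u (satisfying any essential BC) such that ∫_0^4 u'(x) v'(x) dx = ∫_0^4 f v dx for all v ∈ V (Dirichlet at 0 absorbed into V; the Neumann datum at x = 4 is zero, so no boundary term remains).
Substituting f(x) = -3*x^2 - 3*x - 3, the right-hand side is ∫_0^4 (-3*x^2 - 3*x - 3) v dx.


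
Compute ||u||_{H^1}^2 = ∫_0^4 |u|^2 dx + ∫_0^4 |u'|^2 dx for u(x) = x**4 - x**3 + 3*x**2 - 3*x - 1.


||u||_{H^1}^2 = 3306760/63

The H^1 norm (squared) on an interval (0, L) is
  ||u||_{H^1}^2 = ∫_0^L u(x)^2 dx + ∫_0^L u'(x)^2 dx.
Compute u'(x) = 4*x**3 - 3*x**2 + 6*x - 3.
Then u(x)^2 = x**8 - 2*x**7 + 7*x**6 - 12*x**5 + 13*x**4 - 16*x**3 + 3*x**2 + 6*x + 1 and u'(x)^2 = 16*x**6 - 24*x**5 + 57*x**4 - 60*x**3 + 54*x**2 - 36*x + 9.
Integrate each monomial from 0 to 4 using ∫_0^4 c·x^n dx = c·4^(n+1)/(n+1):
  ∫_0^4 u(x)^2 dx = ∫_0^4 (x^8 - 2*x^7 + 7*x^6 - 12*x^5 + 13*x^4 - 16*x^3 + 3*x^2 + 6*x + 1) dx. Term by term:
    ∫_0^4 x^8 dx = 262144/9;  ∫_0^4 -2*x^7 dx = -16384;  ∫_0^4 7*x^6 dx = 16384;
    ∫_0^4 -12*x^5 dx = -8192;  ∫_0^4 13*x^4 dx = 13312/5;  ∫_0^4 -16*x^3 dx = -1024;
    ∫_0^4 3*x^2 dx = 64;  ∫_0^4 6*x dx = 48;  ∫_0^4 1 dx = 4.
  Sum: 262144/9 − 16384 + 16384 − 8192 + 13312/5 − 1024 + 64 + 48 + 4 = 1021028/45.
  ∫_0^4 u'(x)^2 dx = ∫_0^4 (16*x^6 - 24*x^5 + 57*x^4 - 60*x^3 + 54*x^2 - 36*x + 9) dx. Term by term:
    ∫_0^4 16*x^6 dx = 262144/7;  ∫_0^4 -24*x^5 dx = -16384;  ∫_0^4 57*x^4 dx = 58368/5;
    ∫_0^4 -60*x^3 dx = -3840;  ∫_0^4 54*x^2 dx = 1152;  ∫_0^4 -36*x dx = -288;
    ∫_0^4 9 dx = 36.
  Sum: 262144/7 − 16384 + 58368/5 − 3840 + 1152 − 288 + 36 = 1042956/35.
Adding: ||u||_{H^1}^2 = 1021028/45 + 1042956/35 = 3306760/63.


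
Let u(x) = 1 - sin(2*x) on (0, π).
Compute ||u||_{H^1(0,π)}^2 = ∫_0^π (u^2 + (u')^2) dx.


||u||_{H^1(0,π)}^2 = 7*π/2

u'(x) = -2*cos(2*x).
Expand u² and (u')² and integrate term by term on (0, π), using: for integers n ≥ 1, ∫_0^π sin²(nx) dx = ∫_0^π cos²(nx) dx = π/2; for n ≠ n', ∫_0^π sin(nx)sin(n'x) dx = ∫_0^π cos(nx)cos(n'x) dx = 0; and by product-to-sum, ∫_0^π sin(nx)cos(n'x) dx = ½∫_0^π [sin((n+n')x) + sin((n−n')x)] dx, which is 0 when n+n' is even and 2n/(n²−n'²) when n+n' is odd (it need not vanish on (0, π)). For the constant mode: ∫_0^π 1 dx = π, ∫_0^π cos(nx) dx = 0, ∫_0^π sin(nx) dx = (1−(−1)^n)/n.
  u² squared terms: (1)²·∫1 dx = 1·π = π;  (-1)²·∫sin(2x)² dx = 1·π/2 = π/2.
  u² cross terms: 2·(1)·(-1)·∫1·sin(2x) dx = -2·(0) = 0.
  So ∫_0^π u² dx = π + π/2 + 0 = 3*π/2.
  (u')² squared terms: (-2)²·∫cos(2x)² dx = 4·π/2 = 2*π.
  So ∫_0^π (u')² dx = 2*π.
||u||_{H^1}^2 = (3*π/2) + (2*π) = 7*π/2.


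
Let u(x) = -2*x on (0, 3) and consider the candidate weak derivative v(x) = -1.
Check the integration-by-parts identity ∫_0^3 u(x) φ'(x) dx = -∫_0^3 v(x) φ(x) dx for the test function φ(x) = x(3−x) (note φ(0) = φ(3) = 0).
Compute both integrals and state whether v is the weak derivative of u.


LHS = 9, RHS = 9/2. No, v is not the weak derivative of u.

u(x) = -2*x, classical derivative u'(x) = -2.
φ(x) = x(3−x), so φ'(x) = 3 - 2*x.
Note φ(0) = φ(3) = 0, so the boundary term u·φ vanishes.
LHS = ∫_0^3 u(x) φ'(x) dx = ∫_0^3 (4*x^2 - 6*x) dx. Term by term:
  ∫_0^3 4*x^2 dx = 36;  ∫_0^3 -6*x dx = -27.
Sum: 36 − 27 = 9.
So LHS = 9.
∫_0^3 v(x) φ(x) dx = ∫_0^3 (x^2 - 3*x) dx. Term by term:
  ∫_0^3 x^2 dx = 9;  ∫_0^3 -3*x dx = -27/2.
Sum: 9 − 27/2 = -9/2.
So RHS = -∫_0^3 v(x) φ(x) dx = 9/2.
LHS − RHS = 9/2 ≠ 0, so the identity fails.
(For a valid weak derivative the identity must hold for EVERY test function, in particular this one. The failure shows v is NOT the weak derivative of u.)
Correct weak derivative would be u'(x) = -2.


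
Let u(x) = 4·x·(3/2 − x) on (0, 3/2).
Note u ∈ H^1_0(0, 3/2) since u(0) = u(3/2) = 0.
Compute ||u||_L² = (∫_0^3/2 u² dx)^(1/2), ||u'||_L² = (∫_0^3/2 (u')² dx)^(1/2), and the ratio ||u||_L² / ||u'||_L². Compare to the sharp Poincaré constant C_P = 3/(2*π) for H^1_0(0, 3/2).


||u||_L² / ||u'||_L² = 3*sqrt(10)/20 < C_P = 3/(2*π).

u(x) = 4·x·(3/2 − x), so u'(x) = 6 - 8*x.
u(x) = 4·x·(3/2 − x) vanishes at x = 0 and x = 3/2, so u ∈ H^1_0(0, 3/2). Differentiate via the product rule and integrate the resulting polynomials term by term.
  ∫_0^3/2 u² dx = ∫_0^3/2 (16*x^4 - 48*x^3 + 36*x^2) dx. Term by term:
    ∫_0^3/2 16*x^4 dx = 243/10;  ∫_0^3/2 -48*x^3 dx = -243/4;  ∫_0^3/2 36*x^2 dx = 81/2.
  Sum: 243/10 − 243/4 + 81/2 = 81/20.
  ∫_0^3/2 (u')² dx = ∫_0^3/2 (64*x^2 - 96*x + 36) dx. Term by term:
    ∫_0^3/2 64*x^2 dx = 72;  ∫_0^3/2 -96*x dx = -108;  ∫_0^3/2 36 dx = 54.
  Sum: 72 − 108 + 54 = 18.
∫_0^3/2 u² dx = 81/20, so ||u||_L² = 9*sqrt(5)/10.
∫_0^3/2 (u')² dx = 18, so ||u'||_L² = 3*sqrt(2).
Ratio ||u||_L² / ||u'||_L² = 3*sqrt(10)/20.
Sharp Poincaré constant on H^1_0(0, 3/2) is C_P = L/π = 3/(2*π), achieved by sin(2*π/3·x).
A polynomial bump cannot attain the sharp Poincaré constant (only the first sine eigenfunction does), so the ratio is strictly less than C_P, consistent with ||u||_L² ≤ C_P ||u'||_L².


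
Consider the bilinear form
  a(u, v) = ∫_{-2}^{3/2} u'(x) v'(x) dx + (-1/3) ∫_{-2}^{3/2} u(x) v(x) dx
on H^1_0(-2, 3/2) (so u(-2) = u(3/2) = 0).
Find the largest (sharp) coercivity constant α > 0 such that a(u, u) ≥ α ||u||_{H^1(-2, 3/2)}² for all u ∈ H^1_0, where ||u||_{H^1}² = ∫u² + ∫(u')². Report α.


α = (-49 + 12*π^2)/(3*(4*π^2 + 49))

Coercivity of a(·,·) on H^1_0(-2, 3/2) means a(u, u) ≥ α ||u||_{H^1}² for every u ∈ H^1_0.
The interval has length L = 7/2, and Poincaré/coercivity depend only on L. Here a(u, u) = ∫(u')² + (-1/3)·∫u².
Here c = -1/3 < 0 with |c| < (π/L)² = 4*π^2/49, so coercivity still holds. The condition a(u,u) ≥ α||u||_{H^1}² reads (1−α)∫(u')² ≥ (α−c)∫u². Any admissible α is ≤ 1 (rapidly oscillating u have ∫u²/∫(u')² → 0), and α = 1 would force 0 ≥ (1−c)∫u², impossible since c < 1; so 1−α > 0. By the sharp Poincaré inequality on H^1_0 of an interval of length L, ∫(u')² ≥ (π/L)²∫u² with equality for the first sine mode sin(π(x−x₀)/L) (x₀ the left endpoint), so the inequality holds for all u iff (1−α)(π/L)² ≥ α − c, i.e. α ≤ ((π/L)² + c)/((π/L)² + 1) = (1 + c(L/π)²)/(1 + (L/π)²). (Direct route, valid since c ≤ 0: Poincaré gives c∫u² ≥ c(L/π)²∫(u')², so a(u,u) ≥ (1 + c(L/π)²)∫(u')², while ||u||_{H^1}² ≤ (1 + (L/π)²)∫(u')²; dividing yields the same α.) With (π/L)² = 4*π^2/49 and c = -1/3, the largest admissible constant is α = ((π/L)² + c)/((π/L)² + 1).
Simplifying, α = (-49 + 12*π^2)/(3*(4*π^2 + 49)).


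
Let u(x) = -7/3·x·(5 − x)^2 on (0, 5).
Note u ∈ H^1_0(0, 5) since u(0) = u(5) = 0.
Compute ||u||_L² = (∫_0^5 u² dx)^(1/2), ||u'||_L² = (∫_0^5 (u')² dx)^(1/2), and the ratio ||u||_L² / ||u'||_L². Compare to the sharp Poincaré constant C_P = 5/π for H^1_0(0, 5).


||u||_L² / ||u'||_L² = 5*sqrt(14)/14 < C_P = 5/π.

u(x) = -7/3·x·(5 − x)^2, so u'(x) = -7*x^2 + 140*x/3 - 175/3.
u(x) = -7/3·x·(5 − x)^2 vanishes at x = 0 and x = 5, so u ∈ H^1_0(0, 5). Differentiate via the product rule and integrate the resulting polynomials term by term.
  ∫_0^5 u² dx = ∫_0^5 (49*x^6/9 - 980*x^5/9 + 2450*x^4/3 - 24500*x^3/9 + 30625*x^2/9) dx. Term by term:
    ∫_0^5 49*x^6/9 dx = 546875/9;  ∫_0^5 -980*x^5/9 dx = -7656250/27;  ∫_0^5 2450*x^4/3 dx = 1531250/3;
    ∫_0^5 -24500*x^3/9 dx = -3828125/9;  ∫_0^5 30625*x^2/9 dx = 3828125/27.
  Sum: 546875/9 − 7656250/27 + 1531250/3 − 3828125/9 + 3828125/27 = 109375/27.
  ∫_0^5 (u')² dx = ∫_0^5 (49*x^4 - 1960*x^3/3 + 26950*x^2/9 - 49000*x/9 + 30625/9) dx. Term by term:
    ∫_0^5 49*x^4 dx = 30625;  ∫_0^5 -1960*x^3/3 dx = -306250/3;  ∫_0^5 26950*x^2/9 dx = 3368750/27;
    ∫_0^5 -49000*x/9 dx = -612500/9;  ∫_0^5 30625/9 dx = 153125/9.
  Sum: 30625 − 306250/3 + 3368750/27 − 612500/9 + 153125/9 = 61250/27.
∫_0^5 u² dx = 109375/27, so ||u||_L² = 125*sqrt(21)/9.
∫_0^5 (u')² dx = 61250/27, so ||u'||_L² = 175*sqrt(6)/9.
Ratio ||u||_L² / ||u'||_L² = 5*sqrt(14)/14.
Sharp Poincaré constant on H^1_0(0, 5) is C_P = L/π = 5/π, achieved by sin(π/5·x).
A polynomial bump cannot attain the sharp Poincaré constant (only the first sine eigenfunction does), so the ratio is strictly less than C_P, consistent with ||u||_L² ≤ C_P ||u'||_L².


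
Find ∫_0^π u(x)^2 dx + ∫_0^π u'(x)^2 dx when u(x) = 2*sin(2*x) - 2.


||u||_{H^1(0,π)}^2 = 14*π

u'(x) = 4*cos(2*x).
Expand u² and (u')² and integrate term by term on (0, π), using: for integers n ≥ 1, ∫_0^π sin²(nx) dx = ∫_0^π cos²(nx) dx = π/2; for n ≠ n', ∫_0^π sin(nx)sin(n'x) dx = ∫_0^π cos(nx)cos(n'x) dx = 0; and by product-to-sum, ∫_0^π sin(nx)cos(n'x) dx = ½∫_0^π [sin((n+n')x) + sin((n−n')x)] dx, which is 0 when n+n' is even and 2n/(n²−n'²) when n+n' is odd (it need not vanish on (0, π)). For the constant mode: ∫_0^π 1 dx = π, ∫_0^π cos(nx) dx = 0, ∫_0^π sin(nx) dx = (1−(−1)^n)/n.
  u² squared terms: (-2)²·∫1 dx = 4·π = 4*π;  (2)²·∫sin(2x)² dx = 4·π/2 = 2*π.
  u² cross terms: 2·(-2)·(2)·∫1·sin(2x) dx = -8·(0) = 0.
  So ∫_0^π u² dx = 4*π + 2*π + 0 = 6*π.
  (u')² squared terms: (4)²·∫cos(2x)² dx = 16·π/2 = 8*π.
  So ∫_0^π (u')² dx = 8*π.
||u||_{H^1}^2 = (6*π) + (8*π) = 14*π.


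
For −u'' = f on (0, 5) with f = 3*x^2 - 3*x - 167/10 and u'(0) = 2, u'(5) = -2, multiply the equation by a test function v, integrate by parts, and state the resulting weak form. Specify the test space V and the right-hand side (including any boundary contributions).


V = H^1(0, 5) (v unrestricted at boundary; u is determined up to an additive constant); weak form: ∫_0^5 u'v' dx = ∫_0^5 (3*x^2 - 3*x - 167/10) v dx − 2·v(5) − 2·v(0) for all v ∈ V.

Multiply both sides by a test function v and integrate from 0 to 5:
  ∫_0^5 −u''(x) v(x) dx = ∫_0^5 f(x) v(x) dx.
Integrate the LHS by parts once:
  ∫_0^5 −u'' v dx = −[u'(x) v(x)]_0^5 + ∫_0^5 u'(x) v'(x) dx.
Thus ∫_0^5 u'(x) v'(x) dx = ∫_0^5 f(x) v(x) dx + [u'(x) v(x)]_0^5.
Choose V so that boundary terms are either known or forced to vanish.
u has inhomogeneous Neumann u'(0) = 2, u'(5) = -2. [u' v]_0^5 = (-2)·v(5) − (2)·v(0) = − 2·v(5) − 2·v(0). Take V = H^1(0, 5); boundary term becomes part of RHS.
Weak formulation: find u (satisfying any essential BC) such that ∫_0^5 u'(x) v'(x) dx = ∫_0^5 f v dx − 2·v(5) − 2·v(0) for all v ∈ V (Neumann data are natural BCs: they enter the RHS as boundary terms).
Substituting f(x) = 3*x^2 - 3*x - 167/10, the right-hand side is ∫_0^5 (3*x^2 - 3*x - 167/10) v dx − 2·v(5) − 2·v(0).
Compatibility check (pure Neumann): taking v ≡ 1 ∈ V gives 0 = ∫_0^5 f dx + (-2) − (2), i.e. ∫_0^5 f dx must equal u'(0) − u'(5) = 4. Indeed ∫_0^5 (3*x^2 - 3*x - 167/10) dx = 4, so the data are compatible. The solution is then unique only up to an additive constant (fix it e.g. by requiring ∫_0^5 u dx = 0).


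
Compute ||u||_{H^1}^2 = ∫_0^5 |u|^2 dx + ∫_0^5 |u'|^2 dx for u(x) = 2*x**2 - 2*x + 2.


||u||_{H^1}^2 = 6470/3

The H^1 norm (squared) on an interval (0, L) is
  ||u||_{H^1}^2 = ∫_0^L u(x)^2 dx + ∫_0^L u'(x)^2 dx.
Compute u'(x) = 4*x - 2.
Then u(x)^2 = 4*x**4 - 8*x**3 + 12*x**2 - 8*x + 4 and u'(x)^2 = 16*x**2 - 16*x + 4.
Integrate each monomial from 0 to 5 using ∫_0^5 c·x^n dx = c·5^(n+1)/(n+1):
  ∫_0^5 u(x)^2 dx = ∫_0^5 (4*x^4 - 8*x^3 + 12*x^2 - 8*x + 4) dx. Term by term:
    ∫_0^5 4*x^4 dx = 2500;  ∫_0^5 -8*x^3 dx = -1250;  ∫_0^5 12*x^2 dx = 500;
    ∫_0^5 -8*x dx = -100;  ∫_0^5 4 dx = 20.
  Sum: 2500 − 1250 + 500 − 100 + 20 = 1670.
  ∫_0^5 u'(x)^2 dx = ∫_0^5 (16*x^2 - 16*x + 4) dx. Term by term:
    ∫_0^5 16*x^2 dx = 2000/3;  ∫_0^5 -16*x dx = -200;  ∫_0^5 4 dx = 20.
  Sum: 2000/3 − 200 + 20 = 1460/3.
Adding: ||u||_{H^1}^2 = 1670 + 1460/3 = 6470/3.


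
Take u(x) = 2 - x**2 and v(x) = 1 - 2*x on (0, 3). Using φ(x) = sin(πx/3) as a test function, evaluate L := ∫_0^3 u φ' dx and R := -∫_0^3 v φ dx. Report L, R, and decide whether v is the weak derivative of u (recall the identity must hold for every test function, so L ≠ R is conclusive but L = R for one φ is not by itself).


LHS = 18/π, RHS = 12/π. No, v is not the weak derivative of u.

u(x) = 2 - x**2, classical derivative u'(x) = -2*x.
φ(x) = sin(πx/3), so φ'(x) = π*cos(π*x/3)/3.
Note φ(0) = φ(3) = 0, so the boundary term u·φ vanishes.
LHS = ∫_0^3 u(x) φ'(x) dx = ∫_0^3 (-π*x^2*cos(π*x/3)/3 + 2*π*cos(π*x/3)/3) dx. Term by term:
  ∫_0^3 2*π*cos(π*x/3)/3 dx = 0;  ∫_0^3 -π*x^2*cos(π*x/3)/3 dx = 18/π.
Sum: 0 + 18/π = 18/π.
So LHS = 18/π.
∫_0^3 v(x) φ(x) dx = ∫_0^3 (-2*x*sin(π*x/3) + sin(π*x/3)) dx. Term by term:
  ∫_0^3 -2*x*sin(π*x/3) dx = -18/π;  ∫_0^3 sin(π*x/3) dx = 6/π.
Sum: -18/π + 6/π = -12/π.
So RHS = -∫_0^3 v(x) φ(x) dx = 12/π.
LHS − RHS = 6/π ≠ 0, so the identity fails.
(For a valid weak derivative the identity must hold for EVERY test function, in particular this one. The failure shows v is NOT the weak derivative of u.)
Correct weak derivative would be u'(x) = -2*x.


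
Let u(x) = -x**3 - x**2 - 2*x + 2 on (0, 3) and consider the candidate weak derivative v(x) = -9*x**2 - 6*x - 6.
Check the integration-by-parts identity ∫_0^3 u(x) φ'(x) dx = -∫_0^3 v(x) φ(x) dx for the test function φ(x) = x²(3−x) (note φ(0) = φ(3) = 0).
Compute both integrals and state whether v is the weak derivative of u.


LHS = 1107/10, RHS = 3321/10. No, v is not the weak derivative of u.

u(x) = -x**3 - x**2 - 2*x + 2, classical derivative u'(x) = -3*x**2 - 2*x - 2.
φ(x) = x²(3−x), so φ'(x) = 3*x*(2 - x).
Note φ(0) = φ(3) = 0, so the boundary term u·φ vanishes.
LHS = ∫_0^3 u(x) φ'(x) dx = ∫_0^3 (3*x^5 - 3*x^4 - 18*x^2 + 12*x) dx. Term by term:
  ∫_0^3 3*x^5 dx = 729/2;  ∫_0^3 -3*x^4 dx = -729/5;  ∫_0^3 -18*x^2 dx = -162;
  ∫_0^3 12*x dx = 54.
Sum: 729/2 − 729/5 − 162 + 54 = 1107/10.
So LHS = 1107/10.
∫_0^3 v(x) φ(x) dx = ∫_0^3 (9*x^5 - 21*x^4 - 12*x^3 - 18*x^2) dx. Term by term:
  ∫_0^3 9*x^5 dx = 2187/2;  ∫_0^3 -21*x^4 dx = -5103/5;  ∫_0^3 -12*x^3 dx = -243;
  ∫_0^3 -18*x^2 dx = -162.
Sum: 2187/2 − 5103/5 − 243 − 162 = -3321/10.
So RHS = -∫_0^3 v(x) φ(x) dx = 3321/10.
LHS − RHS = -1107/5 ≠ 0, so the identity fails.
(For a valid weak derivative the identity must hold for EVERY test function, in particular this one. The failure shows v is NOT the weak derivative of u.)
Correct weak derivative would be u'(x) = -3*x**2 - 2*x - 2.


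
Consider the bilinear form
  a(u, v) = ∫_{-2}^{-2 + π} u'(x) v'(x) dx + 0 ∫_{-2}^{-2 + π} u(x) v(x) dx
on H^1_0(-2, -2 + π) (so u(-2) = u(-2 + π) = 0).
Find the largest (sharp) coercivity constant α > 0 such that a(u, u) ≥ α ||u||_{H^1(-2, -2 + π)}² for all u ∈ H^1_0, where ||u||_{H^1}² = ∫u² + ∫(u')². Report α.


α = 1/2

Coercivity of a(·,·) on H^1_0(-2, -2 + π) means a(u, u) ≥ α ||u||_{H^1}² for every u ∈ H^1_0.
The interval has length L = π, and Poincaré/coercivity depend only on L. Here a(u, u) = ∫(u')² + (0)·∫u².
Here c = 0, so a(u,u) = ∫(u')² alone. The condition a(u,u) ≥ α||u||_{H^1}² reads (1−α)∫(u')² ≥ (α−c)∫u². Any admissible α is ≤ 1 (rapidly oscillating u have ∫u²/∫(u')² → 0), and α = 1 would force 0 ≥ (1−c)∫u², impossible since c < 1; so 1−α > 0. By the sharp Poincaré inequality on H^1_0 of an interval of length L, ∫(u')² ≥ (π/L)²∫u² with equality for the first sine mode sin(π(x−x₀)/L) (x₀ the left endpoint), so the inequality holds for all u iff (1−α)(π/L)² ≥ α − c, i.e. α ≤ ((π/L)² + c)/((π/L)² + 1) = (1 + c(L/π)²)/(1 + (L/π)²). (Direct route, valid since c ≤ 0: Poincaré gives c∫u² ≥ c(L/π)²∫(u')², so a(u,u) ≥ (1 + c(L/π)²)∫(u')², while ||u||_{H^1}² ≤ (1 + (L/π)²)∫(u')²; dividing yields the same α.) With (π/L)² = 1 and c = 0, the largest admissible constant is α = ((π/L)² + c)/((π/L)² + 1).
Simplifying, α = 1/2.
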